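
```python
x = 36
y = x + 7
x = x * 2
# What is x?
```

Trace (tracking x):
x = 36  # -> x = 36
y = x + 7  # -> y = 43
x = x * 2  # -> x = 72

Answer: 72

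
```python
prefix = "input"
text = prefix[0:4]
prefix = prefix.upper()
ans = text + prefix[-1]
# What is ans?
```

Trace (tracking ans):
prefix = 'input'  # -> prefix = 'input'
text = prefix[0:4]  # -> text = 'inpu'
prefix = prefix.upper()  # -> prefix = 'INPUT'
ans = text + prefix[-1]  # -> ans = 'inpuT'

Answer: 'inpuT'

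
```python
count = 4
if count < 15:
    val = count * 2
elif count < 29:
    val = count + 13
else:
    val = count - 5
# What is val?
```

Trace (tracking val):
count = 4  # -> count = 4
if count < 15:  # condition is True
    val = count * 2  # -> val = 8

Answer: 8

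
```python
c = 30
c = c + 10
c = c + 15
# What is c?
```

Trace (tracking c):
c = 30  # -> c = 30
c = c + 10  # -> c = 40
c = c + 15  # -> c = 55

Answer: 55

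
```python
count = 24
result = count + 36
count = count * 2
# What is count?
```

Answer: 48

Derivation:
Trace (tracking count):
count = 24  # -> count = 24
result = count + 36  # -> result = 60
count = count * 2  # -> count = 48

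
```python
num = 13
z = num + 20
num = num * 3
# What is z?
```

Trace (tracking z):
num = 13  # -> num = 13
z = num + 20  # -> z = 33
num = num * 3  # -> num = 39

Answer: 33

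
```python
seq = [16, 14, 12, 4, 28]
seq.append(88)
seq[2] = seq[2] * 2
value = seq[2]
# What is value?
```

Trace (tracking value):
seq = [16, 14, 12, 4, 28]  # -> seq = [16, 14, 12, 4, 28]
seq.append(88)  # -> seq = [16, 14, 12, 4, 28, 88]
seq[2] = seq[2] * 2  # -> seq = [16, 14, 24, 4, 28, 88]
value = seq[2]  # -> value = 24

Answer: 24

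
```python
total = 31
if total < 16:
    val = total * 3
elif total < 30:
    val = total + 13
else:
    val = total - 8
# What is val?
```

Trace (tracking val):
total = 31  # -> total = 31
if total < 16:  # condition is False
elif total < 30:  # condition is False
else:
    val = total - 8  # -> val = 23

Answer: 23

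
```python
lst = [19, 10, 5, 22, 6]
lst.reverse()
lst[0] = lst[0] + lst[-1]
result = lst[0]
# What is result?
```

Trace (tracking result):
lst = [19, 10, 5, 22, 6]  # -> lst = [19, 10, 5, 22, 6]
lst.reverse()  # -> lst = [6, 22, 5, 10, 19]
lst[0] = lst[0] + lst[-1]  # -> lst = [25, 22, 5, 10, 19]
result = lst[0]  # -> result = 25

Answer: 25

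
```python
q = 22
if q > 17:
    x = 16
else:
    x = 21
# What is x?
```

Trace (tracking x):
q = 22  # -> q = 22
if q > 17:  # condition is True
    x = 16  # -> x = 16

Answer: 16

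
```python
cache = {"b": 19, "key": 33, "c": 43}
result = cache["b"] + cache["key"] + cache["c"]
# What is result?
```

Trace (tracking result):
cache = {'b': 19, 'key': 33, 'c': 43}  # -> cache = {'b': 19, 'key': 33, 'c': 43}
result = cache['b'] + cache['key'] + cache['c']  # -> result = 95

Answer: 95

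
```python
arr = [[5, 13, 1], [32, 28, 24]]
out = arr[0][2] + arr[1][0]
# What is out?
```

Answer: 33

Derivation:
Trace (tracking out):
arr = [[5, 13, 1], [32, 28, 24]]  # -> arr = [[5, 13, 1], [32, 28, 24]]
out = arr[0][2] + arr[1][0]  # -> out = 33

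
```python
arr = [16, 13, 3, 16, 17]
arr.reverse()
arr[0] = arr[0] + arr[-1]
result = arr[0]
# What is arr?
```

Answer: [33, 16, 3, 13, 16]

Derivation:
Trace (tracking arr):
arr = [16, 13, 3, 16, 17]  # -> arr = [16, 13, 3, 16, 17]
arr.reverse()  # -> arr = [17, 16, 3, 13, 16]
arr[0] = arr[0] + arr[-1]  # -> arr = [33, 16, 3, 13, 16]
result = arr[0]  # -> result = 33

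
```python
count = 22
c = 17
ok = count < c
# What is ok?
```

Answer: False

Derivation:
Trace (tracking ok):
count = 22  # -> count = 22
c = 17  # -> c = 17
ok = count < c  # -> ok = False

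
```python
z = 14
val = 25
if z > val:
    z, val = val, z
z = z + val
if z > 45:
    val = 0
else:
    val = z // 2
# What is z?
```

Answer: 39

Derivation:
Trace (tracking z):
z = 14  # -> z = 14
val = 25  # -> val = 25
if z > val:  # condition is False
z = z + val  # -> z = 39
if z > 45:  # condition is False
else:
    val = z // 2  # -> val = 19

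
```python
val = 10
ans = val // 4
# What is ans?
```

Answer: 2

Derivation:
Trace (tracking ans):
val = 10  # -> val = 10
ans = val // 4  # -> ans = 2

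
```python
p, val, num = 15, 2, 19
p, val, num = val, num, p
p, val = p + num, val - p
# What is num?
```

Answer: 15

Derivation:
Trace (tracking num):
p, val, num = (15, 2, 19)  # -> p = 15, val = 2, num = 19
p, val, num = (val, num, p)  # -> p = 2, val = 19, num = 15
p, val = (p + num, val - p)  # -> p = 17, val = 17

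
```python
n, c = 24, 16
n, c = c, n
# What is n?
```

Trace (tracking n):
n, c = (24, 16)  # -> n = 24, c = 16
n, c = (c, n)  # -> n = 16, c = 24

Answer: 16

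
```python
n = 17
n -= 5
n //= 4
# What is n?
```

Trace (tracking n):
n = 17  # -> n = 17
n -= 5  # -> n = 12
n //= 4  # -> n = 3

Answer: 3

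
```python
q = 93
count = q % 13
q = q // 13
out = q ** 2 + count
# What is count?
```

Answer: 2

Derivation:
Trace (tracking count):
q = 93  # -> q = 93
count = q % 13  # -> count = 2
q = q // 13  # -> q = 7
out = q ** 2 + count  # -> out = 51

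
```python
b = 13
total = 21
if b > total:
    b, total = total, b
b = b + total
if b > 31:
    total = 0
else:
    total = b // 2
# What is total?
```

Trace (tracking total):
b = 13  # -> b = 13
total = 21  # -> total = 21
if b > total:  # condition is False
b = b + total  # -> b = 34
if b > 31:  # condition is True
    total = 0  # -> total = 0

Answer: 0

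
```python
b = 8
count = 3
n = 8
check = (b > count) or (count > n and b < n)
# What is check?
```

Trace (tracking check):
b = 8  # -> b = 8
count = 3  # -> count = 3
n = 8  # -> n = 8
check = b > count or (count > n and b < n)  # -> check = True

Answer: True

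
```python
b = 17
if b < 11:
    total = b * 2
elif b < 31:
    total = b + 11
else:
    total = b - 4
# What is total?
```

Trace (tracking total):
b = 17  # -> b = 17
if b < 11:  # condition is False
elif b < 31:  # condition is True
    total = b + 11  # -> total = 28

Answer: 28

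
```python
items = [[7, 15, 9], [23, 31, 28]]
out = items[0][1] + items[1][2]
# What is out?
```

Trace (tracking out):
items = [[7, 15, 9], [23, 31, 28]]  # -> items = [[7, 15, 9], [23, 31, 28]]
out = items[0][1] + items[1][2]  # -> out = 43

Answer: 43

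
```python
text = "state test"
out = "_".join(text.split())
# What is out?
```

Trace (tracking out):
text = 'state test'  # -> text = 'state test'
out = '_'.join(text.split())  # -> out = 'state_test'

Answer: 'state_test'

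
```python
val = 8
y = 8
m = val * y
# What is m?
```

Trace (tracking m):
val = 8  # -> val = 8
y = 8  # -> y = 8
m = val * y  # -> m = 64

Answer: 64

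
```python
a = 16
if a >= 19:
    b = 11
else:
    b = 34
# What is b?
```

Trace (tracking b):
a = 16  # -> a = 16
if a >= 19:  # condition is False
else:
    b = 34  # -> b = 34

Answer: 34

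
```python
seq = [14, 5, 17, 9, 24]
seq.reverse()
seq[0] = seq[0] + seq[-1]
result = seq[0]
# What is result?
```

Trace (tracking result):
seq = [14, 5, 17, 9, 24]  # -> seq = [14, 5, 17, 9, 24]
seq.reverse()  # -> seq = [24, 9, 17, 5, 14]
seq[0] = seq[0] + seq[-1]  # -> seq = [38, 9, 17, 5, 14]
result = seq[0]  # -> result = 38

Answer: 38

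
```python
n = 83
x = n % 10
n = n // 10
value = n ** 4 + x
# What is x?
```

Trace (tracking x):
n = 83  # -> n = 83
x = n % 10  # -> x = 3
n = n // 10  # -> n = 8
value = n ** 4 + x  # -> value = 4099

Answer: 3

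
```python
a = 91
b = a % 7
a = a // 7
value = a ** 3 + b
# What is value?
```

Answer: 2197

Derivation:
Trace (tracking value):
a = 91  # -> a = 91
b = a % 7  # -> b = 0
a = a // 7  # -> a = 13
value = a ** 3 + b  # -> value = 2197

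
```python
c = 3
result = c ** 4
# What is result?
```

Trace (tracking result):
c = 3  # -> c = 3
result = c ** 4  # -> result = 81

Answer: 81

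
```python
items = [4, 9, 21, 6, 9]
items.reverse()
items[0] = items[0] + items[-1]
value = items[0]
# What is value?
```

Trace (tracking value):
items = [4, 9, 21, 6, 9]  # -> items = [4, 9, 21, 6, 9]
items.reverse()  # -> items = [9, 6, 21, 9, 4]
items[0] = items[0] + items[-1]  # -> items = [13, 6, 21, 9, 4]
value = items[0]  # -> value = 13

Answer: 13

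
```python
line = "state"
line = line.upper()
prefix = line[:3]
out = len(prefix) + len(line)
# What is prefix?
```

Answer: 'STA'

Derivation:
Trace (tracking prefix):
line = 'state'  # -> line = 'state'
line = line.upper()  # -> line = 'STATE'
prefix = line[:3]  # -> prefix = 'STA'
out = len(prefix) + len(line)  # -> out = 8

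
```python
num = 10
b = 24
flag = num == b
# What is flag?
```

Trace (tracking flag):
num = 10  # -> num = 10
b = 24  # -> b = 24
flag = num == b  # -> flag = False

Answer: False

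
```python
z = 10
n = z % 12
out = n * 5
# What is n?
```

Trace (tracking n):
z = 10  # -> z = 10
n = z % 12  # -> n = 10
out = n * 5  # -> out = 50

Answer: 10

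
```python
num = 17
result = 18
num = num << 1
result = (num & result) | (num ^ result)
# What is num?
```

Trace (tracking num):
num = 17  # -> num = 17
result = 18  # -> result = 18
num = num << 1  # -> num = 34
result = num & result | num ^ result  # -> result = 50

Answer: 34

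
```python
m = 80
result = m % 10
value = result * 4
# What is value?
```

Answer: 0

Derivation:
Trace (tracking value):
m = 80  # -> m = 80
result = m % 10  # -> result = 0
value = result * 4  # -> value = 0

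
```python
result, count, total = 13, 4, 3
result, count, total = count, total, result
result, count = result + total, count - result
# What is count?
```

Trace (tracking count):
result, count, total = (13, 4, 3)  # -> result = 13, count = 4, total = 3
result, count, total = (count, total, result)  # -> result = 4, count = 3, total = 13
result, count = (result + total, count - result)  # -> result = 17, count = -1

Answer: -1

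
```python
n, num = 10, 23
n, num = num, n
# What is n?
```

Trace (tracking n):
n, num = (10, 23)  # -> n = 10, num = 23
n, num = (num, n)  # -> n = 23, num = 10

Answer: 23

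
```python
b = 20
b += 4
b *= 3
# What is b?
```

Answer: 72

Derivation:
Trace (tracking b):
b = 20  # -> b = 20
b += 4  # -> b = 24
b *= 3  # -> b = 72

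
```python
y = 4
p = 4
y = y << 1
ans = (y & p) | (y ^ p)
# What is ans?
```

Trace (tracking ans):
y = 4  # -> y = 4
p = 4  # -> p = 4
y = y << 1  # -> y = 8
ans = y & p | y ^ p  # -> ans = 12

Answer: 12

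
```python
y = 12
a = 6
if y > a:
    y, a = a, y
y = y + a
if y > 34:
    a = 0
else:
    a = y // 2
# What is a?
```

Answer: 9

Derivation:
Trace (tracking a):
y = 12  # -> y = 12
a = 6  # -> a = 6
if y > a:  # condition is True
    y, a = (a, y)  # -> y = 6, a = 12
y = y + a  # -> y = 18
if y > 34:  # condition is False
else:
    a = y // 2  # -> a = 9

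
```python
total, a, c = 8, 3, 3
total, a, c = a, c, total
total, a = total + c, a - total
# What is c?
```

Trace (tracking c):
total, a, c = (8, 3, 3)  # -> total = 8, a = 3, c = 3
total, a, c = (a, c, total)  # -> total = 3, a = 3, c = 8
total, a = (total + c, a - total)  # -> total = 11, a = 0

Answer: 8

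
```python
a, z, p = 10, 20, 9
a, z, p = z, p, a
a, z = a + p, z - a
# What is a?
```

Trace (tracking a):
a, z, p = (10, 20, 9)  # -> a = 10, z = 20, p = 9
a, z, p = (z, p, a)  # -> a = 20, z = 9, p = 10
a, z = (a + p, z - a)  # -> a = 30, z = -11

Answer: 30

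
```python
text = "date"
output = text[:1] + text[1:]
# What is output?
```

Answer: 'date'

Derivation:
Trace (tracking output):
text = 'date'  # -> text = 'date'
output = text[:1] + text[1:]  # -> output = 'date'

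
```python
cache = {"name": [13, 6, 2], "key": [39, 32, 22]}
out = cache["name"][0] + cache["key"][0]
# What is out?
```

Trace (tracking out):
cache = {'name': [13, 6, 2], 'key': [39, 32, 22]}  # -> cache = {'name': [13, 6, 2], 'key': [39, 32, 22]}
out = cache['name'][0] + cache['key'][0]  # -> out = 52

Answer: 52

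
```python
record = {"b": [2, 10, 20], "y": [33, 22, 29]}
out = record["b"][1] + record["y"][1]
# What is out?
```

Trace (tracking out):
record = {'b': [2, 10, 20], 'y': [33, 22, 29]}  # -> record = {'b': [2, 10, 20], 'y': [33, 22, 29]}
out = record['b'][1] + record['y'][1]  # -> out = 32

Answer: 32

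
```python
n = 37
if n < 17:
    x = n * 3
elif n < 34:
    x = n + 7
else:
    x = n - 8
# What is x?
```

Trace (tracking x):
n = 37  # -> n = 37
if n < 17:  # condition is False
elif n < 34:  # condition is False
else:
    x = n - 8  # -> x = 29

Answer: 29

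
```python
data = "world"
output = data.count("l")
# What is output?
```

Trace (tracking output):
data = 'world'  # -> data = 'world'
output = data.count('l')  # -> output = 1

Answer: 1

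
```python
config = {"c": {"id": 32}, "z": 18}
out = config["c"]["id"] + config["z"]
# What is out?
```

Answer: 50

Derivation:
Trace (tracking out):
config = {'c': {'id': 32}, 'z': 18}  # -> config = {'c': {'id': 32}, 'z': 18}
out = config['c']['id'] + config['z']  # -> out = 50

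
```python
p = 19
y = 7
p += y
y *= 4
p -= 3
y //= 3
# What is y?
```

Answer: 9

Derivation:
Trace (tracking y):
p = 19  # -> p = 19
y = 7  # -> y = 7
p += y  # -> p = 26
y *= 4  # -> y = 28
p -= 3  # -> p = 23
y //= 3  # -> y = 9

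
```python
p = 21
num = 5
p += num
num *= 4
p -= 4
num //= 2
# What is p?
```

Answer: 22

Derivation:
Trace (tracking p):
p = 21  # -> p = 21
num = 5  # -> num = 5
p += num  # -> p = 26
num *= 4  # -> num = 20
p -= 4  # -> p = 22
num //= 2  # -> num = 10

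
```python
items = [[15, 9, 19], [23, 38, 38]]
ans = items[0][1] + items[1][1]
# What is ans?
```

Trace (tracking ans):
items = [[15, 9, 19], [23, 38, 38]]  # -> items = [[15, 9, 19], [23, 38, 38]]
ans = items[0][1] + items[1][1]  # -> ans = 47

Answer: 47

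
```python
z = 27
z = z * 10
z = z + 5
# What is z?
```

Trace (tracking z):
z = 27  # -> z = 27
z = z * 10  # -> z = 270
z = z + 5  # -> z = 275

Answer: 275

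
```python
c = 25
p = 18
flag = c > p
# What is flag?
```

Trace (tracking flag):
c = 25  # -> c = 25
p = 18  # -> p = 18
flag = c > p  # -> flag = True

Answer: True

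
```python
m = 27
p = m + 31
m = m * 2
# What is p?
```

Trace (tracking p):
m = 27  # -> m = 27
p = m + 31  # -> p = 58
m = m * 2  # -> m = 54

Answer: 58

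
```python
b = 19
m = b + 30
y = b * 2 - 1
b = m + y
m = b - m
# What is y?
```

Trace (tracking y):
b = 19  # -> b = 19
m = b + 30  # -> m = 49
y = b * 2 - 1  # -> y = 37
b = m + y  # -> b = 86
m = b - m  # -> m = 37

Answer: 37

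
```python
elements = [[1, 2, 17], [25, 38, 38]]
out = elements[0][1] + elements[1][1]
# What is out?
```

Answer: 40

Derivation:
Trace (tracking out):
elements = [[1, 2, 17], [25, 38, 38]]  # -> elements = [[1, 2, 17], [25, 38, 38]]
out = elements[0][1] + elements[1][1]  # -> out = 40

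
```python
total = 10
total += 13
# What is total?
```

Trace (tracking total):
total = 10  # -> total = 10
total += 13  # -> total = 23

Answer: 23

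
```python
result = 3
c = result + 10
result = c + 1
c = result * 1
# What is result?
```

Answer: 14

Derivation:
Trace (tracking result):
result = 3  # -> result = 3
c = result + 10  # -> c = 13
result = c + 1  # -> result = 14
c = result * 1  # -> c = 14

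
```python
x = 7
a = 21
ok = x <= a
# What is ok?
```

Answer: True

Derivation:
Trace (tracking ok):
x = 7  # -> x = 7
a = 21  # -> a = 21
ok = x <= a  # -> ok = True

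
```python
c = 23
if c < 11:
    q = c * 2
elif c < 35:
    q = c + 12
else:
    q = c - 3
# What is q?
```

Trace (tracking q):
c = 23  # -> c = 23
if c < 11:  # condition is False
elif c < 35:  # condition is True
    q = c + 12  # -> q = 35

Answer: 35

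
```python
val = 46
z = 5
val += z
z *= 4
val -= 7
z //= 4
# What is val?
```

Trace (tracking val):
val = 46  # -> val = 46
z = 5  # -> z = 5
val += z  # -> val = 51
z *= 4  # -> z = 20
val -= 7  # -> val = 44
z //= 4  # -> z = 5

Answer: 44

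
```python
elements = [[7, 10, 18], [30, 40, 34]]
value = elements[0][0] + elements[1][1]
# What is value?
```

Trace (tracking value):
elements = [[7, 10, 18], [30, 40, 34]]  # -> elements = [[7, 10, 18], [30, 40, 34]]
value = elements[0][0] + elements[1][1]  # -> value = 47

Answer: 47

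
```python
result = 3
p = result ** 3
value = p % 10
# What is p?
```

Answer: 27

Derivation:
Trace (tracking p):
result = 3  # -> result = 3
p = result ** 3  # -> p = 27
value = p % 10  # -> value = 7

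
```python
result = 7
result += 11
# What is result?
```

Answer: 18

Derivation:
Trace (tracking result):
result = 7  # -> result = 7
result += 11  # -> result = 18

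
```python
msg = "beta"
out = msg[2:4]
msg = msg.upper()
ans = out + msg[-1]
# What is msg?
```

Trace (tracking msg):
msg = 'beta'  # -> msg = 'beta'
out = msg[2:4]  # -> out = 'ta'
msg = msg.upper()  # -> msg = 'BETA'
ans = out + msg[-1]  # -> ans = 'taA'

Answer: 'BETA'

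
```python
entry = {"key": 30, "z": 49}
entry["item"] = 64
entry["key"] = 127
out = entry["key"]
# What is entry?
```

Answer: {'key': 127, 'z': 49, 'item': 64}

Derivation:
Trace (tracking entry):
entry = {'key': 30, 'z': 49}  # -> entry = {'key': 30, 'z': 49}
entry['item'] = 64  # -> entry = {'key': 30, 'z': 49, 'item': 64}
entry['key'] = 127  # -> entry = {'key': 127, 'z': 49, 'item': 64}
out = entry['key']  # -> out = 127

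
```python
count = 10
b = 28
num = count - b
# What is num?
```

Trace (tracking num):
count = 10  # -> count = 10
b = 28  # -> b = 28
num = count - b  # -> num = -18

Answer: -18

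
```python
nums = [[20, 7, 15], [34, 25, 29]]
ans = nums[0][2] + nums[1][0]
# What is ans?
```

Trace (tracking ans):
nums = [[20, 7, 15], [34, 25, 29]]  # -> nums = [[20, 7, 15], [34, 25, 29]]
ans = nums[0][2] + nums[1][0]  # -> ans = 49

Answer: 49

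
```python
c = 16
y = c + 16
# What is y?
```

Answer: 32

Derivation:
Trace (tracking y):
c = 16  # -> c = 16
y = c + 16  # -> y = 32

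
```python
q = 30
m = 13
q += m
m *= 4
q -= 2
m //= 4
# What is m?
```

Answer: 13

Derivation:
Trace (tracking m):
q = 30  # -> q = 30
m = 13  # -> m = 13
q += m  # -> q = 43
m *= 4  # -> m = 52
q -= 2  # -> q = 41
m //= 4  # -> m = 13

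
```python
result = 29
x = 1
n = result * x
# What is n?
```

Answer: 29

Derivation:
Trace (tracking n):
result = 29  # -> result = 29
x = 1  # -> x = 1
n = result * x  # -> n = 29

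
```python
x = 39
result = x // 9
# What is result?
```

Answer: 4

Derivation:
Trace (tracking result):
x = 39  # -> x = 39
result = x // 9  # -> result = 4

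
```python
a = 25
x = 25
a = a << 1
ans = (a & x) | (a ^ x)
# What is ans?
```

Answer: 59

Derivation:
Trace (tracking ans):
a = 25  # -> a = 25
x = 25  # -> x = 25
a = a << 1  # -> a = 50
ans = a & x | a ^ x  # -> ans = 59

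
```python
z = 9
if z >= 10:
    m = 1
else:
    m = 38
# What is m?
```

Answer: 38

Derivation:
Trace (tracking m):
z = 9  # -> z = 9
if z >= 10:  # condition is False
else:
    m = 38  # -> m = 38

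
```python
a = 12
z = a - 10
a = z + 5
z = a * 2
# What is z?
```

Answer: 14

Derivation:
Trace (tracking z):
a = 12  # -> a = 12
z = a - 10  # -> z = 2
a = z + 5  # -> a = 7
z = a * 2  # -> z = 14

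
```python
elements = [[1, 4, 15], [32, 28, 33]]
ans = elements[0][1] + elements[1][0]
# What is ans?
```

Answer: 36

Derivation:
Trace (tracking ans):
elements = [[1, 4, 15], [32, 28, 33]]  # -> elements = [[1, 4, 15], [32, 28, 33]]
ans = elements[0][1] + elements[1][0]  # -> ans = 36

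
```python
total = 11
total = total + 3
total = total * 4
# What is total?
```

Answer: 56

Derivation:
Trace (tracking total):
total = 11  # -> total = 11
total = total + 3  # -> total = 14
total = total * 4  # -> total = 56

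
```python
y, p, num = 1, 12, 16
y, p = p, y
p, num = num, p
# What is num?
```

Trace (tracking num):
y, p, num = (1, 12, 16)  # -> y = 1, p = 12, num = 16
y, p = (p, y)  # -> y = 12, p = 1
p, num = (num, p)  # -> p = 16, num = 1

Answer: 1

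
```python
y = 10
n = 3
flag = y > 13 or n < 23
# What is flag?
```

Answer: True

Derivation:
Trace (tracking flag):
y = 10  # -> y = 10
n = 3  # -> n = 3
flag = y > 13 or n < 23  # -> flag = True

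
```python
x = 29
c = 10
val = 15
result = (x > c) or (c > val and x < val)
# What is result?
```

Answer: True

Derivation:
Trace (tracking result):
x = 29  # -> x = 29
c = 10  # -> c = 10
val = 15  # -> val = 15
result = x > c or (c > val and x < val)  # -> result = True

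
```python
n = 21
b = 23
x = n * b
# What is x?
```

Answer: 483

Derivation:
Trace (tracking x):
n = 21  # -> n = 21
b = 23  # -> b = 23
x = n * b  # -> x = 483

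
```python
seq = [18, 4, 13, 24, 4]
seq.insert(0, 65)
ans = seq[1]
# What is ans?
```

Trace (tracking ans):
seq = [18, 4, 13, 24, 4]  # -> seq = [18, 4, 13, 24, 4]
seq.insert(0, 65)  # -> seq = [65, 18, 4, 13, 24, 4]
ans = seq[1]  # -> ans = 18

Answer: 18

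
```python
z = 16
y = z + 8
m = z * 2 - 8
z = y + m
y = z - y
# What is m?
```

Trace (tracking m):
z = 16  # -> z = 16
y = z + 8  # -> y = 24
m = z * 2 - 8  # -> m = 24
z = y + m  # -> z = 48
y = z - y  # -> y = 24

Answer: 24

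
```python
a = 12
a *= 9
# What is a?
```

Trace (tracking a):
a = 12  # -> a = 12
a *= 9  # -> a = 108

Answer: 108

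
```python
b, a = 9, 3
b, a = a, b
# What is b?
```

Answer: 3

Derivation:
Trace (tracking b):
b, a = (9, 3)  # -> b = 9, a = 3
b, a = (a, b)  # -> b = 3, a = 9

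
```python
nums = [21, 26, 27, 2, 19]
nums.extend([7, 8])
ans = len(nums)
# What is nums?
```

Trace (tracking nums):
nums = [21, 26, 27, 2, 19]  # -> nums = [21, 26, 27, 2, 19]
nums.extend([7, 8])  # -> nums = [21, 26, 27, 2, 19, 7, 8]
ans = len(nums)  # -> ans = 7

Answer: [21, 26, 27, 2, 19, 7, 8]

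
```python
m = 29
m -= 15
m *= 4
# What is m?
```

Trace (tracking m):
m = 29  # -> m = 29
m -= 15  # -> m = 14
m *= 4  # -> m = 56

Answer: 56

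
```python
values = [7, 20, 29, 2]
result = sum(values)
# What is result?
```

Answer: 58

Derivation:
Trace (tracking result):
values = [7, 20, 29, 2]  # -> values = [7, 20, 29, 2]
result = sum(values)  # -> result = 58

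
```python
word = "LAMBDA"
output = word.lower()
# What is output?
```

Trace (tracking output):
word = 'LAMBDA'  # -> word = 'LAMBDA'
output = word.lower()  # -> output = 'lambda'

Answer: 'lambda'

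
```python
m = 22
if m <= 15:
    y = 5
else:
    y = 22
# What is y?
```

Trace (tracking y):
m = 22  # -> m = 22
if m <= 15:  # condition is False
else:
    y = 22  # -> y = 22

Answer: 22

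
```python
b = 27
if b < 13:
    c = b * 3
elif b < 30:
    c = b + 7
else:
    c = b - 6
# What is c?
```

Trace (tracking c):
b = 27  # -> b = 27
if b < 13:  # condition is False
elif b < 30:  # condition is True
    c = b + 7  # -> c = 34

Answer: 34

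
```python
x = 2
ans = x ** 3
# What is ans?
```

Answer: 8

Derivation:
Trace (tracking ans):
x = 2  # -> x = 2
ans = x ** 3  # -> ans = 8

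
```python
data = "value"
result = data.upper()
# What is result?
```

Answer: 'VALUE'

Derivation:
Trace (tracking result):
data = 'value'  # -> data = 'value'
result = data.upper()  # -> result = 'VALUE'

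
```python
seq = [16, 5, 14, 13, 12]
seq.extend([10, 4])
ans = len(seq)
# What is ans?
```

Trace (tracking ans):
seq = [16, 5, 14, 13, 12]  # -> seq = [16, 5, 14, 13, 12]
seq.extend([10, 4])  # -> seq = [16, 5, 14, 13, 12, 10, 4]
ans = len(seq)  # -> ans = 7

Answer: 7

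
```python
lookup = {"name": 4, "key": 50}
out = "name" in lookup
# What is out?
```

Trace (tracking out):
lookup = {'name': 4, 'key': 50}  # -> lookup = {'name': 4, 'key': 50}
out = 'name' in lookup  # -> out = True

Answer: True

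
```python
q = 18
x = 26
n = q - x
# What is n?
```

Trace (tracking n):
q = 18  # -> q = 18
x = 26  # -> x = 26
n = q - x  # -> n = -8

Answer: -8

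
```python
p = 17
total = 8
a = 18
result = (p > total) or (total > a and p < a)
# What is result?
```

Trace (tracking result):
p = 17  # -> p = 17
total = 8  # -> total = 8
a = 18  # -> a = 18
result = p > total or (total > a and p < a)  # -> result = True

Answer: True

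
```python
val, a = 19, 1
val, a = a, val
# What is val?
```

Answer: 1

Derivation:
Trace (tracking val):
val, a = (19, 1)  # -> val = 19, a = 1
val, a = (a, val)  # -> val = 1, a = 19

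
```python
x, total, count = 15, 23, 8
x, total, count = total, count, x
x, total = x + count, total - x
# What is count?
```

Trace (tracking count):
x, total, count = (15, 23, 8)  # -> x = 15, total = 23, count = 8
x, total, count = (total, count, x)  # -> x = 23, total = 8, count = 15
x, total = (x + count, total - x)  # -> x = 38, total = -15

Answer: 15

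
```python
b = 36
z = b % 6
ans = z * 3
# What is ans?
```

Trace (tracking ans):
b = 36  # -> b = 36
z = b % 6  # -> z = 0
ans = z * 3  # -> ans = 0

Answer: 0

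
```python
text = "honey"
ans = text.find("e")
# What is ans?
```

Answer: 3

Derivation:
Trace (tracking ans):
text = 'honey'  # -> text = 'honey'
ans = text.find('e')  # -> ans = 3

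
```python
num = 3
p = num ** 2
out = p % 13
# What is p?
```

Answer: 9

Derivation:
Trace (tracking p):
num = 3  # -> num = 3
p = num ** 2  # -> p = 9
out = p % 13  # -> out = 9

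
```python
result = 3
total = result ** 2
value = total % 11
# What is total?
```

Answer: 9

Derivation:
Trace (tracking total):
result = 3  # -> result = 3
total = result ** 2  # -> total = 9
value = total % 11  # -> value = 9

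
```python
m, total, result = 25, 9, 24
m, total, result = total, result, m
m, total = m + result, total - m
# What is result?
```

Answer: 25

Derivation:
Trace (tracking result):
m, total, result = (25, 9, 24)  # -> m = 25, total = 9, result = 24
m, total, result = (total, result, m)  # -> m = 9, total = 24, result = 25
m, total = (m + result, total - m)  # -> m = 34, total = 15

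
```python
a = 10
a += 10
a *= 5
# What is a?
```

Trace (tracking a):
a = 10  # -> a = 10
a += 10  # -> a = 20
a *= 5  # -> a = 100

Answer: 100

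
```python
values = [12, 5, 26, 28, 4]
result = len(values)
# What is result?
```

Trace (tracking result):
values = [12, 5, 26, 28, 4]  # -> values = [12, 5, 26, 28, 4]
result = len(values)  # -> result = 5

Answer: 5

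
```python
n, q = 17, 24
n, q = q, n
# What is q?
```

Trace (tracking q):
n, q = (17, 24)  # -> n = 17, q = 24
n, q = (q, n)  # -> n = 24, q = 17

Answer: 17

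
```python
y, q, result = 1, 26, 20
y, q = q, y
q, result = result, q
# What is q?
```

Answer: 20

Derivation:
Trace (tracking q):
y, q, result = (1, 26, 20)  # -> y = 1, q = 26, result = 20
y, q = (q, y)  # -> y = 26, q = 1
q, result = (result, q)  # -> q = 20, result = 1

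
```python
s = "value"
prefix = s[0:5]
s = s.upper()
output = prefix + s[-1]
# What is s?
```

Answer: 'VALUE'

Derivation:
Trace (tracking s):
s = 'value'  # -> s = 'value'
prefix = s[0:5]  # -> prefix = 'value'
s = s.upper()  # -> s = 'VALUE'
output = prefix + s[-1]  # -> output = 'valueE'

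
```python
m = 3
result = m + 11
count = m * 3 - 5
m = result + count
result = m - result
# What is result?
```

Trace (tracking result):
m = 3  # -> m = 3
result = m + 11  # -> result = 14
count = m * 3 - 5  # -> count = 4
m = result + count  # -> m = 18
result = m - result  # -> result = 4

Answer: 4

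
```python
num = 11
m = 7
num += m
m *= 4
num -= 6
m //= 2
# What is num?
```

Answer: 12

Derivation:
Trace (tracking num):
num = 11  # -> num = 11
m = 7  # -> m = 7
num += m  # -> num = 18
m *= 4  # -> m = 28
num -= 6  # -> num = 12
m //= 2  # -> m = 14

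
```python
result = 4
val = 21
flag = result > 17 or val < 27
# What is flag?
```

Answer: True

Derivation:
Trace (tracking flag):
result = 4  # -> result = 4
val = 21  # -> val = 21
flag = result > 17 or val < 27  # -> flag = True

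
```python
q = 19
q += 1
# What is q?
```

Trace (tracking q):
q = 19  # -> q = 19
q += 1  # -> q = 20

Answer: 20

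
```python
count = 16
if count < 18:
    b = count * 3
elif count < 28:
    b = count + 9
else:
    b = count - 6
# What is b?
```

Trace (tracking b):
count = 16  # -> count = 16
if count < 18:  # condition is True
    b = count * 3  # -> b = 48

Answer: 48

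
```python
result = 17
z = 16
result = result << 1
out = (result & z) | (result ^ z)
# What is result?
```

Answer: 34

Derivation:
Trace (tracking result):
result = 17  # -> result = 17
z = 16  # -> z = 16
result = result << 1  # -> result = 34
out = result & z | result ^ z  # -> out = 50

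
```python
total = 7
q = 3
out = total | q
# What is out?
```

Trace (tracking out):
total = 7  # -> total = 7
q = 3  # -> q = 3
out = total | q  # -> out = 7

Answer: 7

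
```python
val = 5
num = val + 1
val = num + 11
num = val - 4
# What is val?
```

Trace (tracking val):
val = 5  # -> val = 5
num = val + 1  # -> num = 6
val = num + 11  # -> val = 17
num = val - 4  # -> num = 13

Answer: 17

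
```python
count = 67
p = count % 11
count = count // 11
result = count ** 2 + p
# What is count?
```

Trace (tracking count):
count = 67  # -> count = 67
p = count % 11  # -> p = 1
count = count // 11  # -> count = 6
result = count ** 2 + p  # -> result = 37

Answer: 6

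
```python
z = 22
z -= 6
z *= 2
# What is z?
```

Trace (tracking z):
z = 22  # -> z = 22
z -= 6  # -> z = 16
z *= 2  # -> z = 32

Answer: 32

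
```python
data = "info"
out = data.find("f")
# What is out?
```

Answer: 2

Derivation:
Trace (tracking out):
data = 'info'  # -> data = 'info'
out = data.find('f')  # -> out = 2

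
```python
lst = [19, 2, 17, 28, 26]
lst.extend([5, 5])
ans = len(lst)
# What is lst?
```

Answer: [19, 2, 17, 28, 26, 5, 5]

Derivation:
Trace (tracking lst):
lst = [19, 2, 17, 28, 26]  # -> lst = [19, 2, 17, 28, 26]
lst.extend([5, 5])  # -> lst = [19, 2, 17, 28, 26, 5, 5]
ans = len(lst)  # -> ans = 7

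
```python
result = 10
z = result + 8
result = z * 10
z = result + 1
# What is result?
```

Trace (tracking result):
result = 10  # -> result = 10
z = result + 8  # -> z = 18
result = z * 10  # -> result = 180
z = result + 1  # -> z = 181

Answer: 180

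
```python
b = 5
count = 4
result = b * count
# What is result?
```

Trace (tracking result):
b = 5  # -> b = 5
count = 4  # -> count = 4
result = b * count  # -> result = 20

Answer: 20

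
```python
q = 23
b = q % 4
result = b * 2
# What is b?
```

Trace (tracking b):
q = 23  # -> q = 23
b = q % 4  # -> b = 3
result = b * 2  # -> result = 6

Answer: 3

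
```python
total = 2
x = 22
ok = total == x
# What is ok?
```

Trace (tracking ok):
total = 2  # -> total = 2
x = 22  # -> x = 22
ok = total == x  # -> ok = False

Answer: False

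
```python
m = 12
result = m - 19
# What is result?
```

Trace (tracking result):
m = 12  # -> m = 12
result = m - 19  # -> result = -7

Answer: -7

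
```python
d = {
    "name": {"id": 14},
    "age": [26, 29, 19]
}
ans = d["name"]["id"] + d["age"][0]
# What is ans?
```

Trace (tracking ans):
d = {'name': {'id': 14}, 'age': [26, 29, 19]}  # -> d = {'name': {'id': 14}, 'age': [26, 29, 19]}
ans = d['name']['id'] + d['age'][0]  # -> ans = 40

Answer: 40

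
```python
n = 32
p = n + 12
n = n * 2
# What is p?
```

Trace (tracking p):
n = 32  # -> n = 32
p = n + 12  # -> p = 44
n = n * 2  # -> n = 64

Answer: 44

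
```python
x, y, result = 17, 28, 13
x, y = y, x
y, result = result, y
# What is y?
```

Answer: 13

Derivation:
Trace (tracking y):
x, y, result = (17, 28, 13)  # -> x = 17, y = 28, result = 13
x, y = (y, x)  # -> x = 28, y = 17
y, result = (result, y)  # -> y = 13, result = 17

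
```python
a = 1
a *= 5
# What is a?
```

Answer: 5

Derivation:
Trace (tracking a):
a = 1  # -> a = 1
a *= 5  # -> a = 5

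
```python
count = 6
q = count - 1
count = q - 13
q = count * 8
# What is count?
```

Trace (tracking count):
count = 6  # -> count = 6
q = count - 1  # -> q = 5
count = q - 13  # -> count = -8
q = count * 8  # -> q = -64

Answer: -8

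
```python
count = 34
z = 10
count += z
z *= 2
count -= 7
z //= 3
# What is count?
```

Trace (tracking count):
count = 34  # -> count = 34
z = 10  # -> z = 10
count += z  # -> count = 44
z *= 2  # -> z = 20
count -= 7  # -> count = 37
z //= 3  # -> z = 6

Answer: 37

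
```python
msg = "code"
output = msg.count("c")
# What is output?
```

Answer: 1

Derivation:
Trace (tracking output):
msg = 'code'  # -> msg = 'code'
output = msg.count('c')  # -> output = 1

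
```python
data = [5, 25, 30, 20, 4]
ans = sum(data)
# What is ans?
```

Trace (tracking ans):
data = [5, 25, 30, 20, 4]  # -> data = [5, 25, 30, 20, 4]
ans = sum(data)  # -> ans = 84

Answer: 84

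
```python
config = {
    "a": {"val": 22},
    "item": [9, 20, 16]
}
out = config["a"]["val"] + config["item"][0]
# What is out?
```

Trace (tracking out):
config = {'a': {'val': 22}, 'item': [9, 20, 16]}  # -> config = {'a': {'val': 22}, 'item': [9, 20, 16]}
out = config['a']['val'] + config['item'][0]  # -> out = 31

Answer: 31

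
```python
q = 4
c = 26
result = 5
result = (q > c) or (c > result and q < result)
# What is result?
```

Trace (tracking result):
q = 4  # -> q = 4
c = 26  # -> c = 26
result = 5  # -> result = 5
result = q > c or (c > result and q < result)  # -> result = True

Answer: True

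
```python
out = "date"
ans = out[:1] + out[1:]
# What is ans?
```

Trace (tracking ans):
out = 'date'  # -> out = 'date'
ans = out[:1] + out[1:]  # -> ans = 'date'

Answer: 'date'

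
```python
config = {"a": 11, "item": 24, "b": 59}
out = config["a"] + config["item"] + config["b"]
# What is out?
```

Trace (tracking out):
config = {'a': 11, 'item': 24, 'b': 59}  # -> config = {'a': 11, 'item': 24, 'b': 59}
out = config['a'] + config['item'] + config['b']  # -> out = 94

Answer: 94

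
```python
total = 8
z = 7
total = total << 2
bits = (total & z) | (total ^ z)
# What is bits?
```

Trace (tracking bits):
total = 8  # -> total = 8
z = 7  # -> z = 7
total = total << 2  # -> total = 32
bits = total & z | total ^ z  # -> bits = 39

Answer: 39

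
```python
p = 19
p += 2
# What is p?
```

Answer: 21

Derivation:
Trace (tracking p):
p = 19  # -> p = 19
p += 2  # -> p = 21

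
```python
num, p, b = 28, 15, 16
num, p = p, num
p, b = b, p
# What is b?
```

Trace (tracking b):
num, p, b = (28, 15, 16)  # -> num = 28, p = 15, b = 16
num, p = (p, num)  # -> num = 15, p = 28
p, b = (b, p)  # -> p = 16, b = 28

Answer: 28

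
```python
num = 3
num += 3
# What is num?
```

Answer: 6

Derivation:
Trace (tracking num):
num = 3  # -> num = 3
num += 3  # -> num = 6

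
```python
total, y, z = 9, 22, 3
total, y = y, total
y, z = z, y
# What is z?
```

Trace (tracking z):
total, y, z = (9, 22, 3)  # -> total = 9, y = 22, z = 3
total, y = (y, total)  # -> total = 22, y = 9
y, z = (z, y)  # -> y = 3, z = 9

Answer: 9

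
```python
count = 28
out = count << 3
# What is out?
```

Trace (tracking out):
count = 28  # -> count = 28
out = count << 3  # -> out = 224

Answer: 224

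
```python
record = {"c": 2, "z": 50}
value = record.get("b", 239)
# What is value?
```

Answer: 239

Derivation:
Trace (tracking value):
record = {'c': 2, 'z': 50}  # -> record = {'c': 2, 'z': 50}
value = record.get('b', 239)  # -> value = 239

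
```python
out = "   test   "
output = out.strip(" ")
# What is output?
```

Trace (tracking output):
out = '   test   '  # -> out = '   test   '
output = out.strip(' ')  # -> output = 'test'

Answer: 'test'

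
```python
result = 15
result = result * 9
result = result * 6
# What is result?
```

Answer: 810

Derivation:
Trace (tracking result):
result = 15  # -> result = 15
result = result * 9  # -> result = 135
result = result * 6  # -> result = 810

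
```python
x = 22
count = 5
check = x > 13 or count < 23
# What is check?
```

Trace (tracking check):
x = 22  # -> x = 22
count = 5  # -> count = 5
check = x > 13 or count < 23  # -> check = True

Answer: True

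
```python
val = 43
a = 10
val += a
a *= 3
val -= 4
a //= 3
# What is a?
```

Answer: 10

Derivation:
Trace (tracking a):
val = 43  # -> val = 43
a = 10  # -> a = 10
val += a  # -> val = 53
a *= 3  # -> a = 30
val -= 4  # -> val = 49
a //= 3  # -> a = 10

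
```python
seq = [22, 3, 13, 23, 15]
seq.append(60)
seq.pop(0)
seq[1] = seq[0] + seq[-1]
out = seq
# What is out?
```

Trace (tracking out):
seq = [22, 3, 13, 23, 15]  # -> seq = [22, 3, 13, 23, 15]
seq.append(60)  # -> seq = [22, 3, 13, 23, 15, 60]
seq.pop(0)  # -> seq = [3, 13, 23, 15, 60]
seq[1] = seq[0] + seq[-1]  # -> seq = [3, 63, 23, 15, 60]
out = seq  # -> out = [3, 63, 23, 15, 60]

Answer: [3, 63, 23, 15, 60]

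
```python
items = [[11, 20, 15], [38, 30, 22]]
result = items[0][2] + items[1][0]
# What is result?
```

Answer: 53

Derivation:
Trace (tracking result):
items = [[11, 20, 15], [38, 30, 22]]  # -> items = [[11, 20, 15], [38, 30, 22]]
result = items[0][2] + items[1][0]  # -> result = 53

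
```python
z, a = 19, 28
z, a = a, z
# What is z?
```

Trace (tracking z):
z, a = (19, 28)  # -> z = 19, a = 28
z, a = (a, z)  # -> z = 28, a = 19

Answer: 28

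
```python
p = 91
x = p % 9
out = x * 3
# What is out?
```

Trace (tracking out):
p = 91  # -> p = 91
x = p % 9  # -> x = 1
out = x * 3  # -> out = 3

Answer: 3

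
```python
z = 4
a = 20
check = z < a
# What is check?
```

Answer: True

Derivation:
Trace (tracking check):
z = 4  # -> z = 4
a = 20  # -> a = 20
check = z < a  # -> check = True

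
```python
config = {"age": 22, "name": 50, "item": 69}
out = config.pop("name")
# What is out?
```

Trace (tracking out):
config = {'age': 22, 'name': 50, 'item': 69}  # -> config = {'age': 22, 'name': 50, 'item': 69}
out = config.pop('name')  # -> out = 50

Answer: 50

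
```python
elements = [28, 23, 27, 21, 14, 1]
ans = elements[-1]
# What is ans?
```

Answer: 1

Derivation:
Trace (tracking ans):
elements = [28, 23, 27, 21, 14, 1]  # -> elements = [28, 23, 27, 21, 14, 1]
ans = elements[-1]  # -> ans = 1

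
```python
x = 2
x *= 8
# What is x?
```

Trace (tracking x):
x = 2  # -> x = 2
x *= 8  # -> x = 16

Answer: 16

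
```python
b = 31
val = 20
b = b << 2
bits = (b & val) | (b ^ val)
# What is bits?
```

Trace (tracking bits):
b = 31  # -> b = 31
val = 20  # -> val = 20
b = b << 2  # -> b = 124
bits = b & val | b ^ val  # -> bits = 124

Answer: 124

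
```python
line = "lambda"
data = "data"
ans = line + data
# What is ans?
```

Trace (tracking ans):
line = 'lambda'  # -> line = 'lambda'
data = 'data'  # -> data = 'data'
ans = line + data  # -> ans = 'lambdadata'

Answer: 'lambdadata'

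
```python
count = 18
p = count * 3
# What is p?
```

Trace (tracking p):
count = 18  # -> count = 18
p = count * 3  # -> p = 54

Answer: 54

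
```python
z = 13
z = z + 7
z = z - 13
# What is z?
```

Trace (tracking z):
z = 13  # -> z = 13
z = z + 7  # -> z = 20
z = z - 13  # -> z = 7

Answer: 7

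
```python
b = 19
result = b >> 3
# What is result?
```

Answer: 2

Derivation:
Trace (tracking result):
b = 19  # -> b = 19
result = b >> 3  # -> result = 2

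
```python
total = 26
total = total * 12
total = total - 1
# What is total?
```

Answer: 311

Derivation:
Trace (tracking total):
total = 26  # -> total = 26
total = total * 12  # -> total = 312
total = total - 1  # -> total = 311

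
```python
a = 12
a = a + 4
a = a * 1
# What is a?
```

Answer: 16

Derivation:
Trace (tracking a):
a = 12  # -> a = 12
a = a + 4  # -> a = 16
a = a * 1  # -> a = 16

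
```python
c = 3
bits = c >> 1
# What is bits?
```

Answer: 1

Derivation:
Trace (tracking bits):
c = 3  # -> c = 3
bits = c >> 1  # -> bits = 1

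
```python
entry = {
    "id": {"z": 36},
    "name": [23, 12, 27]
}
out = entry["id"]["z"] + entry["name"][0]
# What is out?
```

Trace (tracking out):
entry = {'id': {'z': 36}, 'name': [23, 12, 27]}  # -> entry = {'id': {'z': 36}, 'name': [23, 12, 27]}
out = entry['id']['z'] + entry['name'][0]  # -> out = 59

Answer: 59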